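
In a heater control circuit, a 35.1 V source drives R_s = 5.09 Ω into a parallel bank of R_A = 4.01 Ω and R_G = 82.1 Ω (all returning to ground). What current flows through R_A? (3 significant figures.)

I ≈ 3.75 A

Equivalent of the parallel group: R_p = 3.823 Ω.
V_A = 35.1 × 3.823/8.913 = 15.06 V.
I(R_A) = V_A / R_A = 15.06/4.01 = 3.755 A.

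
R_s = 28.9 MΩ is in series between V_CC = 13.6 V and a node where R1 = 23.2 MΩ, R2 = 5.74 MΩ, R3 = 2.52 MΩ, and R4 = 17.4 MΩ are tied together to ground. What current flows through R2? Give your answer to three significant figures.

Combine the parallel branches: R_p = (1/23.2 + 1/5.74 + 1/2.52 + 1/17.4)⁻¹ = 1.489 MΩ.
V_A = 13.6 × 1.489/30.39 = 0.6663 V.
Branch current I = V_A/R2 = 0.6663/5.74 = 0.1161 µA.

I ≈ 0.116 µA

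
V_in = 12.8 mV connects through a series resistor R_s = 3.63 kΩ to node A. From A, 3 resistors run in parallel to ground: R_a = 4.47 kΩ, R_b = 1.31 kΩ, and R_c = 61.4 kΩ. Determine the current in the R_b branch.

Combine the parallel branches: R_p = (1/4.47 + 1/1.31 + 1/61.4)⁻¹ = 0.9967 kΩ.
V_A by voltage divider: V_A = 12.8 × 0.9967/(3.63 + 0.9967) = 2.757 mV.
I(R_b) = V_A / R_b = 2.757/1.31 = 2.105 µA.

I ≈ 2.10 µA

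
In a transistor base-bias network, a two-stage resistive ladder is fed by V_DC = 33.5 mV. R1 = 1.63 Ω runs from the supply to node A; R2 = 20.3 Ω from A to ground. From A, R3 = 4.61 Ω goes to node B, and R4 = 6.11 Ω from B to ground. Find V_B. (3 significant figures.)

Node A sees R2 in parallel with the series input of stage 2, R3 + R4 = 10.72 Ω.
R2 ‖ (R3+R4) = 7.015 Ω.
First divider: V_A = V_DC · 7.015/(1.63 + 7.015) = 27.18 mV.
Then the unloaded second divider: V_B = V_A × R4/(R3+R4) = 27.18 × 0.5700 = 15.49 mV.

V_B ≈ 15.5 mV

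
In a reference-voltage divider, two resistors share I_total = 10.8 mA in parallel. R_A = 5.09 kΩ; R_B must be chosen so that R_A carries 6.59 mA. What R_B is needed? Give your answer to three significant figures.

Two-branch current divider: I_A = I_total · R_B/(R_A + R_B).
With f = 0.6102, R_B = R_A · f/(1−f) = 5.09 × 1.565 = 7.967 kΩ.

R_B ≈ 7.97 kΩ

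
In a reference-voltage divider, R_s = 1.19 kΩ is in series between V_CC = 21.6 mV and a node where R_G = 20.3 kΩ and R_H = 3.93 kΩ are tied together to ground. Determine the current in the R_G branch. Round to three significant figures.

I ≈ 0.782 µA

Equivalent of the parallel group: R_p = 3.293 kΩ.
Node voltage V_A = V_CC · R_p/(R_s + R_p) = 21.6 × 0.7345 = 15.87 mV.
Branch current I = V_A/R_G = 15.87/20.3 = 0.7816 µA.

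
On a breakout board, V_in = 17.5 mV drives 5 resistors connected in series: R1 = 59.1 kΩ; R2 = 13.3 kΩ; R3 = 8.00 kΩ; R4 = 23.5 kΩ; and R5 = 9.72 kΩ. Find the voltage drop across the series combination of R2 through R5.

V ≈ 8.40 mV

ΣR = 59.1 + 13.3 + 8.00 + 23.5 + 9.72 = 113.6 kΩ.
R_{R2..R5} = 13.3 + 8.00 + 23.5 + 9.72 = 54.52 kΩ.
Voltage divider: V = V_in · (54.52 / 113.6) = 17.5 × 0.4798 = 8.397 mV.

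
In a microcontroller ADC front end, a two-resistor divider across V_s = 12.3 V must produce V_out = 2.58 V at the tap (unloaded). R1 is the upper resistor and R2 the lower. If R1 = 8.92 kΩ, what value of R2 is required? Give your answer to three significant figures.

R2 ≈ 2.37 kΩ

The divider ratio is R2/(R1+R2) = 2.58/12.3 = 0.2098.
Rearranging, R2 = R1·k/(1−k) = 8.92 × 0.2654 = 2.368 kΩ.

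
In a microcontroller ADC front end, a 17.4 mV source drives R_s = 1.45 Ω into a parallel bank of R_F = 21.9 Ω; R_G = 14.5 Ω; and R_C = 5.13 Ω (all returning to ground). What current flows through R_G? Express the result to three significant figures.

Combine the parallel branches: R_p = (1/21.9 + 1/14.5 + 1/5.13)⁻¹ = 3.230 Ω.
V_A by voltage divider: V_A = 17.4 × 3.230/(1.45 + 3.230) = 12.01 mV.
I(R_G) = V_A / R_G = 12.01/14.5 = 0.8282 mA.
(Equivalently: I_total = 3.718 mA, then current-divider fraction G_k/ΣG = 0.2228.)

I ≈ 0.828 mA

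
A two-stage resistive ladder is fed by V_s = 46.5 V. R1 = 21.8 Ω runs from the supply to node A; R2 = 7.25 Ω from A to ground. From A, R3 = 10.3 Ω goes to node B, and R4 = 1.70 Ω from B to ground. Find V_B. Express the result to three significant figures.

Looking into the second stage from A: R3 + R4 = 12.00 Ω appears in parallel with R2.
Effective lower resistance at A: R2 ‖ 12.00 = 4.519 Ω.
V_A = 46.5 × 4.519/(21.8 + 4.519) = 7.985 V.
Stage 2 is unloaded, so V_B = V_A · R4/(R3+R4) = 7.985 × 1.70/12.00 = 1.131 V.

V_B ≈ 1.13 V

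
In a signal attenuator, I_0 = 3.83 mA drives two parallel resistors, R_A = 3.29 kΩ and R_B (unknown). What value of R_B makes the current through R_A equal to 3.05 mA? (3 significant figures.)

R_B ≈ 12.9 kΩ

In a two-way split, I_A/I_0 = R_B/(R_A + R_B).
With f = 0.7963, R_B = R_A · f/(1−f) = 3.29 × 3.910 = 12.86 kΩ.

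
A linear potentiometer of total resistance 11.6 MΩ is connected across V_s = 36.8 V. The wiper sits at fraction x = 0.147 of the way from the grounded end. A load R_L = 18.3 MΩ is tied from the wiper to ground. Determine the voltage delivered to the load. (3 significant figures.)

Lower segment x·R_p = 1.705 MΩ; upper segment (1−x)·R_p = 9.895 MΩ.
(x·R_p) ‖ R_L = 1.560 MΩ.
V_out = 36.8 × 1.560/(9.895 + 1.560) = 5.011 V.

V_out ≈ 5.01 V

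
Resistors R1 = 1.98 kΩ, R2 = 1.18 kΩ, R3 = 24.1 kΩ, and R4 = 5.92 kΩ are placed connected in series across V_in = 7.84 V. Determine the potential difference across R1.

V ≈ 0.468 V

Series total: ΣR = 1.98 + 1.18 + 24.1 + 5.92 = 33.18 kΩ.
V = V_in · R/ΣR = 7.84 × 0.05967 = 0.4678 V.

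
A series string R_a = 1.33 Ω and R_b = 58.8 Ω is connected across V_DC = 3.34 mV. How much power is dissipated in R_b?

P ≈ 0.181 µW

The common current is I = 3.34/60.13 = 0.05555 mA.
V(R_b) = I·R = 3.266 mV; P = V·I = 3.266 × 0.05555 = 0.1814 µW.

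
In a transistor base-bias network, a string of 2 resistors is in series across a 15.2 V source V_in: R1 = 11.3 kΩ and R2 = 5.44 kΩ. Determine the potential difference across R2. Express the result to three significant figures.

V ≈ 4.94 V

ΣR = 11.3 + 5.44 = 16.74 kΩ.
V = V_in · R/ΣR = 15.2 × 0.3250 = 4.940 V.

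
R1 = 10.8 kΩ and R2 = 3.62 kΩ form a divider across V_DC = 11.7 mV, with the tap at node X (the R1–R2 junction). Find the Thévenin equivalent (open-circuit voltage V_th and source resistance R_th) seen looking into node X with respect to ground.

With X open, the divider is unloaded: V_th = 11.7 × 3.62/14.42 = 2.937 mV.
With V_DC suppressed (replaced by a short), R_th = R1 ‖ R2 = (10.80 × 3.62)/(10.80 + 3.62) = 2.711 kΩ.

V_th ≈ 2.94 mV, R_th ≈ 2.71 kΩ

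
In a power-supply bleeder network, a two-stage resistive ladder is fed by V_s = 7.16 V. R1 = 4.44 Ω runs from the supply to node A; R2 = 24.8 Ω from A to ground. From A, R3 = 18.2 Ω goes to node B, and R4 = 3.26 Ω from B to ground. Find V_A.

Node A sees R2 in parallel with the series input of stage 2, R3 + R4 = 21.46 Ω.
R2 ‖ (R3+R4) = 11.50 Ω.
V_A = 7.16 × 11.50/(4.44 + 11.50) = 5.166 V.

V_A ≈ 5.17 V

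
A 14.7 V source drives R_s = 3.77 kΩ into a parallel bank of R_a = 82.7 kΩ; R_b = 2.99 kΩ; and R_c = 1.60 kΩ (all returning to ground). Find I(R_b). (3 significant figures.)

I ≈ 1.05 mA

Parallel bank: R_p = 1/(1/82.7 + 1/2.99 + 1/1.60) = 1.029 kΩ.
Node voltage V_A = V_in · R_p/(R_s + R_p) = 14.7 × 0.2145 = 3.153 V.
I(R_b) = V_A / R_b = 3.153/2.99 = 1.054 mA.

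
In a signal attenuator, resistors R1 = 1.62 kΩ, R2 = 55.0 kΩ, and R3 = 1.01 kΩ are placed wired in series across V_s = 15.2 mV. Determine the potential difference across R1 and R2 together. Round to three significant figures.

V ≈ 14.9 mV

Series total: ΣR = 1.62 + 55.0 + 1.01 = 57.63 kΩ.
R_{R1..R2} = 1.62 + 55.0 = 56.62 kΩ.
By the voltage-divider rule, V = 15.2 × 56.62/57.63 = 14.93 mV.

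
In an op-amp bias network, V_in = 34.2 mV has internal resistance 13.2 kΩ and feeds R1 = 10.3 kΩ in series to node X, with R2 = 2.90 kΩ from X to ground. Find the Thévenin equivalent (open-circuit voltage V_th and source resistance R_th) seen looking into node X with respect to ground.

R1' = 13.2 + 10.3 = 23.50 kΩ (source resistance + R1).
Open-circuit (no load on X): V_th = V_in · R2/(R1' + R2) = 34.2 × 2.90/(23.50 + 2.90) = 3.757 mV.
With V_in suppressed (replaced by a short), R_th = R1' ‖ R2 = (23.50 × 2.90)/(23.50 + 2.90) = 2.581 kΩ.

V_th ≈ 3.76 mV, R_th ≈ 2.58 kΩ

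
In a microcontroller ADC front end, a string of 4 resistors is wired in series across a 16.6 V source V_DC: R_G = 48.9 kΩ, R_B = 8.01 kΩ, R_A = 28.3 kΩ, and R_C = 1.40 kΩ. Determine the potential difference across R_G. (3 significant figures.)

ΣR = 48.9 + 8.01 + 28.3 + 1.40 = 86.61 kΩ.
V = V_DC · R/ΣR = 16.6 × 0.5646 = 9.372 V.

V ≈ 9.37 V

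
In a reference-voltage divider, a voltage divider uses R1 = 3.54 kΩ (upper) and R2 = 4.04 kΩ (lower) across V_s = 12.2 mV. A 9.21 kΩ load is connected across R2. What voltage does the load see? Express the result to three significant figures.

First combine the lower leg with the load: R2 ‖ R_L = 2.808 kΩ.
Now apply the divider: V_out = 12.2 × 0.4424 = 5.397 mV.
(Unloaded it would be 6.50 mV; the load pulls it down.)

V_out ≈ 5.40 mV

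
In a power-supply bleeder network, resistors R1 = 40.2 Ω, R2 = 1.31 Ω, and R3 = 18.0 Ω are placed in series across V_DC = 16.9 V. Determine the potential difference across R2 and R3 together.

ΣR = 40.2 + 1.31 + 18.0 = 59.51 Ω.
R_{R2..R3} = 1.31 + 18.0 = 19.31 Ω.
Voltage divider: V = V_DC · (19.31 / 59.51) = 16.9 × 0.3245 = 5.484 V.

V ≈ 5.48 V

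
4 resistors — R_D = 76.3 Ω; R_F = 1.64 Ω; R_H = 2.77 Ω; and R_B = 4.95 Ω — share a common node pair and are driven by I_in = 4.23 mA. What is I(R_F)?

I ≈ 2.17 mA

Total conductance ΣG = 1/76.3 + 1/1.64 + 1/2.77 + 1/4.95 = 1.186 (units of 1/Ω).
R_F takes the fraction G_k/ΣG = 0.6098/1.186 = 0.5142, so I = 4.23 × 0.5142 = 2.175 mA.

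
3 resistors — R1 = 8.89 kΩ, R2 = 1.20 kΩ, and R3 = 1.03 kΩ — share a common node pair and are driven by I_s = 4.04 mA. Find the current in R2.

Conductances: ΣG = 1/8.89 + 1/1.20 + 1/1.03 = 1.917 (1/kΩ).
Current divider: I(R2) = I_s · G_k/ΣG = 4.04 × (0.8333/1.917) = 4.04 × 0.4348 = 1.756 mA.

I ≈ 1.76 mA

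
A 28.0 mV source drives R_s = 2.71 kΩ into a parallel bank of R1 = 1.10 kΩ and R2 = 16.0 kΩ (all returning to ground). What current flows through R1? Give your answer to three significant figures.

I ≈ 7.01 µA

Parallel bank: R_p = 1/(1/1.10 + 1/16.0) = 1.029 kΩ.
V_A by voltage divider: V_A = 28.0 × 1.029/(2.71 + 1.029) = 7.707 mV.
I(R1) = V_A / R1 = 7.707/1.10 = 7.006 µA.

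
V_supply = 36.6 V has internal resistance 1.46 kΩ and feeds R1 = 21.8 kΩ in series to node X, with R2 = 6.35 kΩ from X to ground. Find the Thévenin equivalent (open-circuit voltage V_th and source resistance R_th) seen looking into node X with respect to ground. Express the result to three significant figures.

V_th ≈ 7.85 V, R_th ≈ 4.99 kΩ

R1' = 1.46 + 21.8 = 23.26 kΩ (source resistance + R1).
Open-circuit (no load on X): V_th = V_supply · R2/(R1' + R2) = 36.6 × 6.35/(23.26 + 6.35) = 7.849 V.
Zeroing V_supply shorts the top of R1' to ground, so R_th = R1' ‖ R2 = 4.988 kΩ.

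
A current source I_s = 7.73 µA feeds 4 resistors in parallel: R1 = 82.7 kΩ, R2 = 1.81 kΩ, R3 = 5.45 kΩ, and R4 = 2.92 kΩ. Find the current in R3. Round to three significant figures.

ΣG = 1/82.7 + 1/1.81 + 1/5.45 + 1/2.92 = 1.091.
By the current-divider rule, I = I_s · G_k/ΣG = 7.73 × 0.1683 = 1.301 µA.

I ≈ 1.30 µA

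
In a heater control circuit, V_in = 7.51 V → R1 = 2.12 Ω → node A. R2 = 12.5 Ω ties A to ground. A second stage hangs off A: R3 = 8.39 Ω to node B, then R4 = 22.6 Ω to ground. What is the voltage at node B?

The second stage (R3 + R4 = 30.99 Ω) loads node A in parallel with R2.
Effective lower resistance at A: R2 ‖ 30.99 = 8.907 Ω.
So V_A = 7.51 × 0.8077 = 6.066 V.
Stage 2 is unloaded, so V_B = V_A · R4/(R3+R4) = 6.066 × 22.6/30.99 = 4.424 V.

V_B ≈ 4.42 V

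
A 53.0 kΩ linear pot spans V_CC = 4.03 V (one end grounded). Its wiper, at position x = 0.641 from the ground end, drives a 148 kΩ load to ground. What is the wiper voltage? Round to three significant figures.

V_out ≈ 2.39 V

Split the track: R_lower = x·R_p = 33.97 kΩ, R_upper = (1−x)·R_p = 19.03 kΩ.
R_L loads the lower segment: effective lower R = 27.63 kΩ.
Loaded-divider output: V_out = 4.03 × 0.5922 = 2.387 V.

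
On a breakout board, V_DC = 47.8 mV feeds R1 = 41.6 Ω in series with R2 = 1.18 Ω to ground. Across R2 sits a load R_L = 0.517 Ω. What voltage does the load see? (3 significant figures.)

The load sits in parallel with R2, giving an effective lower resistance R2' = R2·R_L/(R2+R_L) = 0.3595 Ω.
Voltage divider with the loaded lower leg: V_out = 47.8 × 0.3595/(41.6 + 0.3595) = 47.8 × 0.008568 = 0.4095 mV.

V_out ≈ 0.410 mV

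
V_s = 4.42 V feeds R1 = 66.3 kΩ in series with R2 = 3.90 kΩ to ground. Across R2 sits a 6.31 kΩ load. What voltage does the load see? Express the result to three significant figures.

V_out ≈ 0.155 V

R2 ‖ R_L = (3.90 × 6.31)/(3.90 + 6.31) = 2.410 kΩ.
Voltage divider with the loaded lower leg: V_out = 4.42 × 2.410/(66.3 + 2.410) = 4.42 × 0.03508 = 0.1550 V.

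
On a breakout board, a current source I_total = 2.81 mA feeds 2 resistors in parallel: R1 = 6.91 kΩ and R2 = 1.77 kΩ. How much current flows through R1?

With just two branches, the current splits inversely with resistance.
I(R1) = 2.81 × 1.77/(6.91 + 1.77) = 2.81 × 0.2039 = 0.5730 mA.

I ≈ 0.573 mA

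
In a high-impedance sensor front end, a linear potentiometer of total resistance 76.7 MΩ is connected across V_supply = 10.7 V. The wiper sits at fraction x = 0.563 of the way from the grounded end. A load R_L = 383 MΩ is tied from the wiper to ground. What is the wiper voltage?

The pot divides into 33.52 MΩ above the wiper and 43.18 MΩ below.
Lower segment in parallel with the load: 43.18 ‖ 383 = 38.81 MΩ.
V_out = 10.7 × 38.81/(33.52 + 38.81) = 5.741 V.

V_out ≈ 5.74 V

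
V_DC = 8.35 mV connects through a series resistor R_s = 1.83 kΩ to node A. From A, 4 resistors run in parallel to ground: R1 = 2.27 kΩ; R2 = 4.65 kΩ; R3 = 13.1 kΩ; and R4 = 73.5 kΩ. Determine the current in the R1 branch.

I ≈ 1.56 µA

Parallel bank: R_p = 1/(1/2.27 + 1/4.65 + 1/13.1 + 1/73.5) = 1.341 kΩ.
Node voltage V_A = V_DC · R_p/(R_s + R_p) = 8.35 × 0.4230 = 3.532 mV.
I(R1) = V_A / R1 = 3.532/2.27 = 1.556 µA.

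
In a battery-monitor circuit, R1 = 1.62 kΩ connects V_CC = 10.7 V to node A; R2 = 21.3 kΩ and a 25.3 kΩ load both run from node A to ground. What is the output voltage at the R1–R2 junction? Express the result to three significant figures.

V_out ≈ 9.39 V

R2 ‖ R_L = (21.3 × 25.3)/(21.3 + 25.3) = 11.56 kΩ.
Voltage divider with the loaded lower leg: V_out = 10.7 × 11.56/(1.62 + 11.56) = 10.7 × 0.8771 = 9.385 V.
(Unloaded it would be 9.94 V; the load pulls it down.)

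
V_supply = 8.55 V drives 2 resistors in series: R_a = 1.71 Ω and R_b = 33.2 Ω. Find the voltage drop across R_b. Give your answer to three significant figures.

ΣR = 1.71 + 33.2 = 34.91 Ω.
Voltage divider: V = V_supply · (33.20 / 34.91) = 8.55 × 0.9510 = 8.131 V.

V ≈ 8.13 V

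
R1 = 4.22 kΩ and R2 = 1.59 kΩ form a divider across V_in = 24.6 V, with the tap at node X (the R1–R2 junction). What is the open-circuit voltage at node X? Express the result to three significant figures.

V_th is the unloaded tap voltage: V_in · R2/(R1+R2) = 24.6 × 0.2737 = 6.732 V.

V_th ≈ 6.73 V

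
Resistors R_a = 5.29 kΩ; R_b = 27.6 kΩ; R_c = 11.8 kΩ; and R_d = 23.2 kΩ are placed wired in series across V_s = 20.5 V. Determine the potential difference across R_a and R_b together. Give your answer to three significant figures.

V ≈ 9.93 V

Series total: ΣR = 5.29 + 27.6 + 11.8 + 23.2 = 67.89 kΩ.
R_{R_a..R_b} = 5.29 + 27.6 = 32.89 kΩ.
V = V_s · R/ΣR = 20.5 × 0.4845 = 9.931 V.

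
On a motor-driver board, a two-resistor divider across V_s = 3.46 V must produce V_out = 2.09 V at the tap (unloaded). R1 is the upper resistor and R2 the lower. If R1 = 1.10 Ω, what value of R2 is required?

Required fraction k = V_out/V_s = 0.6040.
Rearranging, R2 = R1·k/(1−k) = 1.10 × 1.526 = 1.678 Ω.

R2 ≈ 1.68 Ω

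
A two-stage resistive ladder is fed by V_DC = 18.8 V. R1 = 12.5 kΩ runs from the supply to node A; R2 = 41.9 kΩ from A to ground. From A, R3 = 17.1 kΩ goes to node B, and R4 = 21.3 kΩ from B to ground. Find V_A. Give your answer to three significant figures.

Looking into the second stage from A: R3 + R4 = 38.40 kΩ appears in parallel with R2.
R2 ‖ (R3+R4) = 20.04 kΩ.
So V_A = 18.8 × 0.6158 = 11.58 V.

V_A ≈ 11.6 V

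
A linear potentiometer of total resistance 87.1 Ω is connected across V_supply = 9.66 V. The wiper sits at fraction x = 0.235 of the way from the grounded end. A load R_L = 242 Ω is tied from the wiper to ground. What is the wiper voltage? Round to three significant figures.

The pot divides into 66.63 Ω above the wiper and 20.47 Ω below.
Lower segment in parallel with the load: 20.47 ‖ 242 = 18.87 Ω.
Then V_out = V_supply · 18.87/(66.63 + 18.87) = 2.132 V.

V_out ≈ 2.13 V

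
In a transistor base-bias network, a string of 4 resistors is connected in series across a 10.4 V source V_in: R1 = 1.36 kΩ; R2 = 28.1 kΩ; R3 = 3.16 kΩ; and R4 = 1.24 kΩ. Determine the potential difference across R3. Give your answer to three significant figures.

Series total: ΣR = 1.36 + 28.1 + 3.16 + 1.24 = 33.86 kΩ.
By the voltage-divider rule, V = 10.4 × 3.160/33.86 = 0.9706 V.

V ≈ 0.971 V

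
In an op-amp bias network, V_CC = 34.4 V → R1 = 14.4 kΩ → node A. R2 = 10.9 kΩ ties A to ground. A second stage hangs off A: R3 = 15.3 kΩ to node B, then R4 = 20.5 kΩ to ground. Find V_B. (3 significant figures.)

Node A sees R2 in parallel with the series input of stage 2, R3 + R4 = 35.80 kΩ.
R2 ‖ (R3+R4) = 8.356 kΩ.
V_A = 34.4 × 8.356/(14.4 + 8.356) = 12.63 V.
Stage 2 is unloaded, so V_B = V_A · R4/(R3+R4) = 12.63 × 20.5/35.80 = 7.233 V.

V_B ≈ 7.23 V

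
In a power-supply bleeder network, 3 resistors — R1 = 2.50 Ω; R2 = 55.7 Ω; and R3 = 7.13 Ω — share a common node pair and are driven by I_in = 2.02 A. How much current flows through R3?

I ≈ 0.508 A

ΣG = 1/2.50 + 1/55.7 + 1/7.13 = 0.5582.
Current divider: I(R3) = I_in · G_k/ΣG = 2.02 × (0.1403/0.5582) = 2.02 × 0.2513 = 0.5075 A.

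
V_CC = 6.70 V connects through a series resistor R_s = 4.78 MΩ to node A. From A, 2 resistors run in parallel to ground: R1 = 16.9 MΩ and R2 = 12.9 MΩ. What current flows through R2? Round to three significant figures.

Combine the parallel branches: R_p = (1/16.9 + 1/12.9)⁻¹ = 7.316 MΩ.
Node voltage V_A = V_CC · R_p/(R_s + R_p) = 6.70 × 0.6048 = 4.052 V.
I(R2) = V_A / R2 = 4.052/12.9 = 0.3141 µA.

I ≈ 0.314 µA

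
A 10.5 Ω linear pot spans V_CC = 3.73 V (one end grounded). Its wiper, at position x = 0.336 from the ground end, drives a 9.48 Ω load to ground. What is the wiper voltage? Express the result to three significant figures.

The pot divides into 6.972 Ω above the wiper and 3.528 Ω below.
(x·R_p) ‖ R_L = 2.571 Ω.
V_out = 3.73 × 2.571/(6.972 + 2.571) = 1.005 V.

V_out ≈ 1.00 V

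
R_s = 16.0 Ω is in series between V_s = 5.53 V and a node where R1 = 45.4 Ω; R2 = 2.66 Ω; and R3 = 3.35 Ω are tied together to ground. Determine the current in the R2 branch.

I ≈ 0.171 A

Parallel bank: R_p = 1/(1/45.4 + 1/2.66 + 1/3.35) = 1.436 Ω.
V_A = 5.53 × 1.436/17.44 = 0.4554 V.
Branch current I = V_A/R2 = 0.4554/2.66 = 0.1712 A.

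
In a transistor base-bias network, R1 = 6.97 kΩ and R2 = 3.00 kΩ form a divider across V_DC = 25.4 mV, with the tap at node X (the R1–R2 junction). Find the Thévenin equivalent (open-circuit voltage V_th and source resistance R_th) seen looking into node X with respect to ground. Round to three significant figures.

Open-circuit (no load on X): V_th = V_DC · R2/(R1 + R2) = 25.4 × 3.00/(6.970 + 3.00) = 7.643 mV.
Looking into X with the source shorted: R_th = R1·R2/(R1+R2) = 6.970 × 3.00/9.970 = 2.097 kΩ.

V_th ≈ 7.64 mV, R_th ≈ 2.10 kΩ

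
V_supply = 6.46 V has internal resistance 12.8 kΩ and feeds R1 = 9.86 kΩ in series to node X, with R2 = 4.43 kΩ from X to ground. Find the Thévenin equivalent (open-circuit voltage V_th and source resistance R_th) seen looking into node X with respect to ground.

R1' = 12.8 + 9.86 = 22.66 kΩ (source resistance + R1).
V_th is the unloaded tap voltage: V_supply · R2/(R1'+R2) = 6.46 × 0.1635 = 1.056 V.
Zeroing V_supply shorts the top of R1' to ground, so R_th = R1' ‖ R2 = 3.706 kΩ.

V_th ≈ 1.06 V, R_th ≈ 3.71 kΩ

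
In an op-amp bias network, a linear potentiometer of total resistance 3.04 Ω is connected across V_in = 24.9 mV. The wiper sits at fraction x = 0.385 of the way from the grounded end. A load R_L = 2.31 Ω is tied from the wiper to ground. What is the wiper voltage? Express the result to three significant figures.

V_out ≈ 7.31 mV

Lower segment x·R_p = 1.170 Ω; upper segment (1−x)·R_p = 1.870 Ω.
R_L loads the lower segment: effective lower R = 0.7768 Ω.
Loaded-divider output: V_out = 24.9 × 0.2935 = 7.309 mV.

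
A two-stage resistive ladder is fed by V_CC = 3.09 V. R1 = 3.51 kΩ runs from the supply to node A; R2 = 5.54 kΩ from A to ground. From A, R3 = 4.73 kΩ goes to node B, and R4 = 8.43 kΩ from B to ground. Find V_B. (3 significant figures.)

V_B ≈ 1.04 V

Looking into the second stage from A: R3 + R4 = 13.16 kΩ appears in parallel with R2.
R2 ‖ (R3+R4) = 3.899 kΩ.
V_A = 3.09 × 3.899/(3.51 + 3.899) = 1.626 V.
V_B = V_A × 0.6406 = 1.042 V.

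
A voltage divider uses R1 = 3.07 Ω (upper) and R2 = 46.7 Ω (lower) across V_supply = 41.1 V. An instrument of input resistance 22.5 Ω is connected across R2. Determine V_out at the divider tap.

V_out ≈ 34.2 V

First combine the lower leg with the load: R2 ‖ R_L = 15.18 Ω.
Now apply the divider: V_out = 41.1 × 0.8318 = 34.19 V.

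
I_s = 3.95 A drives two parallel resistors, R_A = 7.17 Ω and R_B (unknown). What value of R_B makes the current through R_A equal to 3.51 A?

In a two-way split, I_A/I_s = R_B/(R_A + R_B).
3.51/3.95 = R_B/(R_A + R_B) → R_B = R_A · (0.8886)/(1 − 0.8886) = 7.17 × 7.977 = 57.20 Ω.

R_B ≈ 57.2 Ω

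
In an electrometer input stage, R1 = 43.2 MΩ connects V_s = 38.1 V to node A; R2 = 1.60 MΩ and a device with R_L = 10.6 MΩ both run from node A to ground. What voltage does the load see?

V_out ≈ 1.19 V

R2 ‖ R_L = (1.60 × 10.6)/(1.60 + 10.6) = 1.390 MΩ.
Now apply the divider: V_out = 38.1 × 0.03118 = 1.188 V.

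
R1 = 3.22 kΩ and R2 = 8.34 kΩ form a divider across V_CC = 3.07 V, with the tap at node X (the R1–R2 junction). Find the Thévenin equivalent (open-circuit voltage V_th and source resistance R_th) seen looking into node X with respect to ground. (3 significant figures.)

Open-circuit (no load on X): V_th = V_CC · R2/(R1 + R2) = 3.07 × 8.34/(3.220 + 8.34) = 2.215 V.
Zeroing V_CC shorts the top of R1 to ground, so R_th = R1 ‖ R2 = 2.323 kΩ.

V_th ≈ 2.21 V, R_th ≈ 2.32 kΩ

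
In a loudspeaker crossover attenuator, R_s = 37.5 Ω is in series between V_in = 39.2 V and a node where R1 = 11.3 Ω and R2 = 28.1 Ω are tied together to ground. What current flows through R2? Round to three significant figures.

Equivalent of the parallel group: R_p = 8.059 Ω.
Node voltage V_A = V_in · R_p/(R_s + R_p) = 39.2 × 0.1769 = 6.934 V.
I(R2) = V_A / R2 = 6.934/28.1 = 0.2468 A.

I ≈ 0.247 A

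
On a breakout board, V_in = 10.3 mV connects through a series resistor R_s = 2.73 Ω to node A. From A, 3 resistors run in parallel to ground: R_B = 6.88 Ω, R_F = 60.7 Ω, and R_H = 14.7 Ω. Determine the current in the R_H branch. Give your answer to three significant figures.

Equivalent of the parallel group: R_p = 4.351 Ω.
V_A by voltage divider: V_A = 10.3 × 4.351/(2.73 + 4.351) = 6.329 mV.
Branch current I = V_A/R_H = 6.329/14.7 = 0.4305 mA.

I ≈ 0.431 mA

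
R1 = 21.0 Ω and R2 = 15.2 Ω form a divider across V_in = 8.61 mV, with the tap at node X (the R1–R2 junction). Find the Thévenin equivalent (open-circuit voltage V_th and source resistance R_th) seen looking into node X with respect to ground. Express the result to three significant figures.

V_th is the unloaded tap voltage: V_in · R2/(R1+R2) = 8.61 × 0.4199 = 3.615 mV.
With V_in suppressed (replaced by a short), R_th = R1 ‖ R2 = (21.00 × 15.2)/(21.00 + 15.2) = 8.818 Ω.

V_th ≈ 3.62 mV, R_th ≈ 8.82 Ω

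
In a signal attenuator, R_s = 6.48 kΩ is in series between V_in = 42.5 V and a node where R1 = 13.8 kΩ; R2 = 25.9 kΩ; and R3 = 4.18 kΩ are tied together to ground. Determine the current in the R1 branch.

I ≈ 0.942 mA

Parallel bank: R_p = 1/(1/13.8 + 1/25.9 + 1/4.18) = 2.855 kΩ.
V_A = 42.5 × 2.855/9.335 = 13.00 V.
I(R1) = V_A / R1 = 13.00/13.8 = 0.9418 mA.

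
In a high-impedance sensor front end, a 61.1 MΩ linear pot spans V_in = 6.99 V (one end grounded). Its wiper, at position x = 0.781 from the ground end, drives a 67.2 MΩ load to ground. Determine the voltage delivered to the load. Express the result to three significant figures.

V_out ≈ 4.72 V

Lower segment x·R_p = 47.72 MΩ; upper segment (1−x)·R_p = 13.38 MΩ.
(x·R_p) ‖ R_L = 27.90 MΩ.
Loaded-divider output: V_out = 6.99 × 0.6759 = 4.724 V.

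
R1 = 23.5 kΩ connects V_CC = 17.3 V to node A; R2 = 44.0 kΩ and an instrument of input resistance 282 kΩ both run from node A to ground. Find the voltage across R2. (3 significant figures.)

The load sits in parallel with R2, giving an effective lower resistance R2' = R2·R_L/(R2+R_L) = 38.06 kΩ.
Then V_out = V_CC · R2'/(R1 + R2') = 17.3 × 38.06/61.56 = 10.70 V.
(Unloaded it would be 11.3 V; the load pulls it down.)

V_out ≈ 10.7 V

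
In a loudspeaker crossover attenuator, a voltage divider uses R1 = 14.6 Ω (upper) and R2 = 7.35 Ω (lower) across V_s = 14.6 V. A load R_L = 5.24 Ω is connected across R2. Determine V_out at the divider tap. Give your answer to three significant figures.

R2 ‖ R_L = (7.35 × 5.24)/(7.35 + 5.24) = 3.059 Ω.
Then V_out = V_s · R2'/(R1 + R2') = 14.6 × 3.059/17.66 = 2.529 V.

V_out ≈ 2.53 V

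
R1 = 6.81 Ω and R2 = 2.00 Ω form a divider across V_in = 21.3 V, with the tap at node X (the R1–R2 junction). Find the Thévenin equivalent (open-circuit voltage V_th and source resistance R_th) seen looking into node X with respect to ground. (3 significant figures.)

V_th is the unloaded tap voltage: V_in · R2/(R1+R2) = 21.3 × 0.2270 = 4.835 V.
With V_in suppressed (replaced by a short), R_th = R1 ‖ R2 = (6.810 × 2.00)/(6.810 + 2.00) = 1.546 Ω.

V_th ≈ 4.84 V, R_th ≈ 1.55 Ω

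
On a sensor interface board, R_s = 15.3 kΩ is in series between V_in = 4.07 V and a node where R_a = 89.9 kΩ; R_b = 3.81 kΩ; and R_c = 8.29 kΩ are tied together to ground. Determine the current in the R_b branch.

I ≈ 0.152 mA

Equivalent of the parallel group: R_p = 2.537 kΩ.
Node voltage V_A = V_in · R_p/(R_s + R_p) = 4.07 × 0.1422 = 0.5788 V.
I(R_b) = V_A / R_b = 0.5788/3.81 = 0.1519 mA.
(Equivalently: I_total = 0.2282 mA, then current-divider fraction G_k/ΣG = 0.6658.)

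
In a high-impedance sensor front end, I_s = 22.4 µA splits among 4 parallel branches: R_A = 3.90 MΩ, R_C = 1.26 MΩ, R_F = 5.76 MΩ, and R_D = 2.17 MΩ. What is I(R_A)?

I ≈ 3.41 µA

Total conductance ΣG = 1/3.90 + 1/1.26 + 1/5.76 + 1/2.17 = 1.685 (units of 1/MΩ).
R_A takes the fraction G_k/ΣG = 0.2564/1.685 = 0.1522, so I = 22.4 × 0.1522 = 3.410 µA.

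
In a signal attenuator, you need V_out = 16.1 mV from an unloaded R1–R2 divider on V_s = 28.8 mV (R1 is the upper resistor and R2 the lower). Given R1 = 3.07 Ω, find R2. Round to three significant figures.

R2 ≈ 3.89 Ω

The divider ratio is R2/(R1+R2) = 16.1/28.8 = 0.5590.
Rearranging, R2 = R1·k/(1−k) = 3.07 × 1.268 = 3.892 Ω.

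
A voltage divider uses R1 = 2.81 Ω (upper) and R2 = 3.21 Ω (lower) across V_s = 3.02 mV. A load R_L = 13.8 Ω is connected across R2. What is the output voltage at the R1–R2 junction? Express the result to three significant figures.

V_out ≈ 1.45 mV

R2 ‖ R_L = (3.21 × 13.8)/(3.21 + 13.8) = 2.604 Ω.
Then V_out = V_s · R2'/(R1 + R2') = 3.02 × 2.604/5.414 = 1.453 mV.
(Unloaded it would be 1.61 mV; the load pulls it down.)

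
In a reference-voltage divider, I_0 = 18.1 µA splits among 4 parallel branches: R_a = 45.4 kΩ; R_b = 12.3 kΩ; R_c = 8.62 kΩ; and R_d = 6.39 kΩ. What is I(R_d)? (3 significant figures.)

I ≈ 7.54 µA

ΣG = 1/45.4 + 1/12.3 + 1/8.62 + 1/6.39 = 0.3758.
By the current-divider rule, I = I_0 · G_k/ΣG = 18.1 × 0.4164 = 7.537 µA.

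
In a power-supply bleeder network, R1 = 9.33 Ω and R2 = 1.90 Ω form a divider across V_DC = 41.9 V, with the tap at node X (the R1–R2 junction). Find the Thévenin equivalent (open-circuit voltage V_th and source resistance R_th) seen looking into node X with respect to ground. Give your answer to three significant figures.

Open-circuit (no load on X): V_th = V_DC · R2/(R1 + R2) = 41.9 × 1.90/(9.330 + 1.90) = 7.089 V.
With V_DC suppressed (replaced by a short), R_th = R1 ‖ R2 = (9.330 × 1.90)/(9.330 + 1.90) = 1.579 Ω.

V_th ≈ 7.09 V, R_th ≈ 1.58 Ω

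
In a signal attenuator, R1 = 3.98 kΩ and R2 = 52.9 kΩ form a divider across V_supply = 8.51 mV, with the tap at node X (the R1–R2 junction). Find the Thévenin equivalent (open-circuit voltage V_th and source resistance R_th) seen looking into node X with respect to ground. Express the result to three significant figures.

With X open, the divider is unloaded: V_th = 8.51 × 52.9/56.88 = 7.915 mV.
With V_supply suppressed (replaced by a short), R_th = R1 ‖ R2 = (3.980 × 52.9)/(3.980 + 52.9) = 3.702 kΩ.

V_th ≈ 7.91 mV, R_th ≈ 3.70 kΩ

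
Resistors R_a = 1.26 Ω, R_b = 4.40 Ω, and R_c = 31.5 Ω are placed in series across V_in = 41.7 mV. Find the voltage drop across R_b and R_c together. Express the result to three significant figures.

V ≈ 40.3 mV

Total series resistance ΣR = 1.26 + 4.40 + 31.5 = 37.16 Ω.
R_{R_b..R_c} = 4.40 + 31.5 = 35.90 Ω.
Voltage divider: V = V_in · (35.90 / 37.16) = 41.7 × 0.9661 = 40.29 mV.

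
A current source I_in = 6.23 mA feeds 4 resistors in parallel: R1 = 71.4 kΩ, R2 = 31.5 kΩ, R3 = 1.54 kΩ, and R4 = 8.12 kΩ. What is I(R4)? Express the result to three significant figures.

I ≈ 0.938 mA

Total conductance ΣG = 1/71.4 + 1/31.5 + 1/1.54 + 1/8.12 = 0.8183 (units of 1/kΩ).
R4 takes the fraction G_k/ΣG = 0.1232/0.8183 = 0.1505, so I = 6.23 × 0.1505 = 0.9377 mA.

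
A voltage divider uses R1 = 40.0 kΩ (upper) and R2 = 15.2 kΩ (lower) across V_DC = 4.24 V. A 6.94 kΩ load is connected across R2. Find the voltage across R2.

V_out ≈ 0.451 V

R2 ‖ R_L = (15.2 × 6.94)/(15.2 + 6.94) = 4.765 kΩ.
Now apply the divider: V_out = 4.24 × 0.1064 = 0.4513 V.
(Unloaded it would be 1.17 V; the load pulls it down.)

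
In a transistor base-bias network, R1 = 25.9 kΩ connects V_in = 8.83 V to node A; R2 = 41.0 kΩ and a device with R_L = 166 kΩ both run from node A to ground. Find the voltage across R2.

First combine the lower leg with the load: R2 ‖ R_L = 32.88 kΩ.
Then V_out = V_in · R2'/(R1 + R2') = 8.83 × 32.88/58.78 = 4.939 V.
(Unloaded it would be 5.41 V; the load pulls it down.)

V_out ≈ 4.94 V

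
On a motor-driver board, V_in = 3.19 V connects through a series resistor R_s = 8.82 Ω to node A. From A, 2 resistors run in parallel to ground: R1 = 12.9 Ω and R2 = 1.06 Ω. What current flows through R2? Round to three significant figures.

I ≈ 0.301 A

Equivalent of the parallel group: R_p = 0.9795 Ω.
V_A = 3.19 × 0.9795/9.800 = 0.3189 V.
Branch current I = V_A/R2 = 0.3189/1.06 = 0.3008 A.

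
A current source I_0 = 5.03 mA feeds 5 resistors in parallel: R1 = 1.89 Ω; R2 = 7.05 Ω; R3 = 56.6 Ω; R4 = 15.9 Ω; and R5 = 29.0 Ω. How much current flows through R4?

Conductances: ΣG = 1/1.89 + 1/7.05 + 1/56.6 + 1/15.9 + 1/29.0 = 0.7860 (1/Ω).
R4 takes the fraction G_k/ΣG = 0.06289/0.7860 = 0.08002, so I = 5.03 × 0.08002 = 0.4025 mA.

I ≈ 0.402 mA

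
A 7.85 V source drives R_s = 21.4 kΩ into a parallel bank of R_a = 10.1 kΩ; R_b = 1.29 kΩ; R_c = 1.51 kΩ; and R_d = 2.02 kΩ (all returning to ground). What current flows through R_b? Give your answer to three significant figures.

Parallel bank: R_p = 1/(1/10.1 + 1/1.29 + 1/1.51 + 1/2.02) = 0.4922 kΩ.
V_A = 7.85 × 0.4922/21.89 = 0.1765 V.
I(R_b) = V_A / R_b = 0.1765/1.29 = 0.1368 mA.

I ≈ 0.137 mA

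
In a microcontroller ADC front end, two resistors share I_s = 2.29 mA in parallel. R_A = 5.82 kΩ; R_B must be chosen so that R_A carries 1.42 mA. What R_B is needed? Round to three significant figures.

Two-branch current divider: I_A = I_s · R_B/(R_A + R_B).
1.42/2.29 = R_B/(R_A + R_B) → R_B = R_A · (0.6201)/(1 − 0.6201) = 5.82 × 1.632 = 9.499 kΩ.

R_B ≈ 9.50 kΩ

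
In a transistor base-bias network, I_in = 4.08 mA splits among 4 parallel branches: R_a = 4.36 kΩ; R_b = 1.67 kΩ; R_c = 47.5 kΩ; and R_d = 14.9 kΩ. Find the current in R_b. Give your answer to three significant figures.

I ≈ 2.67 mA

Conductances: ΣG = 1/4.36 + 1/1.67 + 1/47.5 + 1/14.9 = 0.9163 (1/kΩ).
By the current-divider rule, I = I_in · G_k/ΣG = 4.08 × 0.6535 = 2.666 mA.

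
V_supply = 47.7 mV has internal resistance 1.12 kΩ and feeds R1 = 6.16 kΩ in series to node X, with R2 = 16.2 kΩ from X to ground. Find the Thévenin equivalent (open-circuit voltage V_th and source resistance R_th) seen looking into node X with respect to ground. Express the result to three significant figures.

V_th ≈ 32.9 mV, R_th ≈ 5.02 kΩ

R1' = 1.12 + 6.16 = 7.280 kΩ (source resistance + R1).
Open-circuit (no load on X): V_th = V_supply · R2/(R1' + R2) = 47.7 × 16.2/(7.280 + 16.2) = 32.91 mV.
With V_supply suppressed (replaced by a short), R_th = R1' ‖ R2 = (7.280 × 16.2)/(7.280 + 16.2) = 5.023 kΩ.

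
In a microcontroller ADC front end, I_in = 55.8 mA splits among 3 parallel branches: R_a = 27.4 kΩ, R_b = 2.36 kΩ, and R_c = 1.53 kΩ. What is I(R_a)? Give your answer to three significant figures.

I ≈ 1.83 mA

Total conductance ΣG = 1/27.4 + 1/2.36 + 1/1.53 = 1.114 (units of 1/kΩ).
By the current-divider rule, I = I_in · G_k/ΣG = 55.8 × 0.03277 = 1.828 mA.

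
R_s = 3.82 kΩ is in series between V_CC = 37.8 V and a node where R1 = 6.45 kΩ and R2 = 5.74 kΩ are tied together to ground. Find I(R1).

I ≈ 2.60 mA

Combine the parallel branches: R_p = (1/6.45 + 1/5.74)⁻¹ = 3.037 kΩ.
Node voltage V_A = V_CC · R_p/(R_s + R_p) = 37.8 × 0.4429 = 16.74 V.
I(R1) = V_A / R1 = 16.74/6.45 = 2.596 mA.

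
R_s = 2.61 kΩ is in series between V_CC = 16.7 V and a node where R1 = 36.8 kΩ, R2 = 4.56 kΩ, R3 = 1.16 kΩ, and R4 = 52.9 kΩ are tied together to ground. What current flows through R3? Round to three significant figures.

I ≈ 3.65 mA

Combine the parallel branches: R_p = (1/36.8 + 1/4.56 + 1/1.16 + 1/52.9)⁻¹ = 0.8870 kΩ.
V_A by voltage divider: V_A = 16.7 × 0.8870/(2.61 + 0.8870) = 4.236 V.
Branch current I = V_A/R3 = 4.236/1.16 = 3.652 mA.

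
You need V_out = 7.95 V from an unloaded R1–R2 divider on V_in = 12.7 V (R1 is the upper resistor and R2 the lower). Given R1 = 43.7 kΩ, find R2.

Required fraction k = V_out/V_in = 0.6260.
R2 = R1 · 0.6260/(1 − 0.6260) = 73.14 kΩ.

R2 ≈ 73.1 kΩ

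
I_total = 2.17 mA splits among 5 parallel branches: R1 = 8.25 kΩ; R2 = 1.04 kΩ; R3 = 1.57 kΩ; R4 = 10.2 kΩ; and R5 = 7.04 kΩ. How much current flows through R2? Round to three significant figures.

I ≈ 1.06 mA

Conductances: ΣG = 1/8.25 + 1/1.04 + 1/1.57 + 1/10.2 + 1/7.04 = 1.960 (1/kΩ).
R2 takes the fraction G_k/ΣG = 0.9615/1.960 = 0.4906, so I = 2.17 × 0.4906 = 1.065 mA.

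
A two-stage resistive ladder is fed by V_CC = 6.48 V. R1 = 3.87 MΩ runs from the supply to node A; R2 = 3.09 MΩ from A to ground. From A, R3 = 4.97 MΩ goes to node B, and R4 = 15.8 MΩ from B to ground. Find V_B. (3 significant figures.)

Looking into the second stage from A: R3 + R4 = 20.77 MΩ appears in parallel with R2.
R2 ‖ (R3+R4) = 2.690 MΩ.
First divider: V_A = V_CC · 2.690/(3.87 + 2.690) = 2.657 V.
Stage 2 is unloaded, so V_B = V_A · R4/(R3+R4) = 2.657 × 15.8/20.77 = 2.021 V.

V_B ≈ 2.02 V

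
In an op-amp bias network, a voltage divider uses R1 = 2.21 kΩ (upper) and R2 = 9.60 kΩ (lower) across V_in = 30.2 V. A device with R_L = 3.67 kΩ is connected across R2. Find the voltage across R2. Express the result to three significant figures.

V_out ≈ 16.5 V

First combine the lower leg with the load: R2 ‖ R_L = 2.655 kΩ.
Now apply the divider: V_out = 30.2 × 0.5457 = 16.48 V.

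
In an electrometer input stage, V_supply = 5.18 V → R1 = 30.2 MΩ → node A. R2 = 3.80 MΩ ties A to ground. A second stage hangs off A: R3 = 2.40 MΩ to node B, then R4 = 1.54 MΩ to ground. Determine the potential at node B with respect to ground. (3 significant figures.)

The second stage (R3 + R4 = 3.940 MΩ) loads node A in parallel with R2.
Effective lower resistance at A: R2 ‖ 3.940 = 1.934 MΩ.
So V_A = 5.18 × 0.06020 = 0.3118 V.
V_B = V_A × 0.3909 = 0.1219 V.

V_B ≈ 0.122 V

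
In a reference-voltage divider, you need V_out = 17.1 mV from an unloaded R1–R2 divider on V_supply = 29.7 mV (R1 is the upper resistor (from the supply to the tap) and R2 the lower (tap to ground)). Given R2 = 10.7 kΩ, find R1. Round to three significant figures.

R1 ≈ 7.88 kΩ

V_out/V_supply = R2/(R1+R2) = 0.5758.
So R1 = R2 · (V_supply/V_out − 1) = 10.7 × (29.7/17.1 − 1) = 10.7 × 0.7368 = 7.884 kΩ.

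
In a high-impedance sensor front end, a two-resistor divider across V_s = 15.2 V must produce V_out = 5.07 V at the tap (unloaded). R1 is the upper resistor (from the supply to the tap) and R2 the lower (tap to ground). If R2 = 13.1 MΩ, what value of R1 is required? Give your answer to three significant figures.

R1 ≈ 26.2 MΩ

Required fraction k = V_out/V_s = 0.3336.
So R1 = R2 · (V_s/V_out − 1) = 13.1 × (15.2/5.07 − 1) = 13.1 × 1.998 = 26.17 MΩ.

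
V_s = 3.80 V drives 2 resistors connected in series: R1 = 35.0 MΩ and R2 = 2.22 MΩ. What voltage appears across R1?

V ≈ 3.57 V

Total series resistance ΣR = 35.0 + 2.22 = 37.22 MΩ.
V = V_s · R/ΣR = 3.80 × 0.9404 = 3.573 V.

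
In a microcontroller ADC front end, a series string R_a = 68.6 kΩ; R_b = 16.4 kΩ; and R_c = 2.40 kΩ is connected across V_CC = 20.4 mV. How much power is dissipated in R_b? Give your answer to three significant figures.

P ≈ 0.893 nW

Series current I = V_CC/ΣR = 20.4/87.40 = 0.2334 µA.
P = I²R = 0.05448 × 16.4 = 0.8935 nW.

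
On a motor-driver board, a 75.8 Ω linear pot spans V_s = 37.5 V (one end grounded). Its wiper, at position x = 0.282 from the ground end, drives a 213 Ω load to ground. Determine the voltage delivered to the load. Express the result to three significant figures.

V_out ≈ 9.86 V

Lower segment x·R_p = 21.38 Ω; upper segment (1−x)·R_p = 54.42 Ω.
Lower segment in parallel with the load: 21.38 ‖ 213 = 19.43 Ω.
V_out = 37.5 × 19.43/(54.42 + 19.43) = 9.864 V.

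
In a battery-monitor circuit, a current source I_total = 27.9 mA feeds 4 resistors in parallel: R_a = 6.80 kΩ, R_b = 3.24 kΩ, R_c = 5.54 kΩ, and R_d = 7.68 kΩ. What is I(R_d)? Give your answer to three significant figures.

I ≈ 4.74 mA

ΣG = 1/6.80 + 1/3.24 + 1/5.54 + 1/7.68 = 0.7664.
Current divider: I(R_d) = I_total · G_k/ΣG = 27.9 × (0.1302/0.7664) = 27.9 × 0.1699 = 4.740 mA.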